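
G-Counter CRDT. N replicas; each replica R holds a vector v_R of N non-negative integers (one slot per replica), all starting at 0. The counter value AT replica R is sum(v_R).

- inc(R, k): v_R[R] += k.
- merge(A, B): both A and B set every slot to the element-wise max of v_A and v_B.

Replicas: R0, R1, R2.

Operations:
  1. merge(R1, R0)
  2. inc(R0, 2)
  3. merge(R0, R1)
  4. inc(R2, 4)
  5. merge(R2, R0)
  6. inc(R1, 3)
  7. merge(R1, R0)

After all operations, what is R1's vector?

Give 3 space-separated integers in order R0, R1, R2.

Op 1: merge R1<->R0 -> R1=(0,0,0) R0=(0,0,0)
Op 2: inc R0 by 2 -> R0=(2,0,0) value=2
Op 3: merge R0<->R1 -> R0=(2,0,0) R1=(2,0,0)
Op 4: inc R2 by 4 -> R2=(0,0,4) value=4
Op 5: merge R2<->R0 -> R2=(2,0,4) R0=(2,0,4)
Op 6: inc R1 by 3 -> R1=(2,3,0) value=5
Op 7: merge R1<->R0 -> R1=(2,3,4) R0=(2,3,4)

Answer: 2 3 4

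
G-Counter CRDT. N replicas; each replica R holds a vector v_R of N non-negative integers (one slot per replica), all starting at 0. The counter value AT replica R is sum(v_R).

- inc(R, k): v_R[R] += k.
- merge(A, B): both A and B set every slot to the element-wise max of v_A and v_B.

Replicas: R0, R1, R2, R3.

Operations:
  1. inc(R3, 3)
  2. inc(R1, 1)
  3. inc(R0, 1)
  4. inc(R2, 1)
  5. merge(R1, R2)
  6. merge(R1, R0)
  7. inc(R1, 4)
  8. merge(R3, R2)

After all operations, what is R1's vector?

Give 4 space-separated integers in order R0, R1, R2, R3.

Answer: 1 5 1 0

Derivation:
Op 1: inc R3 by 3 -> R3=(0,0,0,3) value=3
Op 2: inc R1 by 1 -> R1=(0,1,0,0) value=1
Op 3: inc R0 by 1 -> R0=(1,0,0,0) value=1
Op 4: inc R2 by 1 -> R2=(0,0,1,0) value=1
Op 5: merge R1<->R2 -> R1=(0,1,1,0) R2=(0,1,1,0)
Op 6: merge R1<->R0 -> R1=(1,1,1,0) R0=(1,1,1,0)
Op 7: inc R1 by 4 -> R1=(1,5,1,0) value=7
Op 8: merge R3<->R2 -> R3=(0,1,1,3) R2=(0,1,1,3)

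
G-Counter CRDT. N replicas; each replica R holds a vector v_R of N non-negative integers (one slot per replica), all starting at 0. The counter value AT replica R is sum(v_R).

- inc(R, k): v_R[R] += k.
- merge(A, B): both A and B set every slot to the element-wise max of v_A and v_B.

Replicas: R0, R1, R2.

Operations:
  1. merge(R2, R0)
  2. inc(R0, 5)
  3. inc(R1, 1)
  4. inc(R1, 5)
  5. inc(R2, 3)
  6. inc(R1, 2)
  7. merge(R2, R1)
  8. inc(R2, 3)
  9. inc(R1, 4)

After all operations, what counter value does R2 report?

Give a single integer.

Op 1: merge R2<->R0 -> R2=(0,0,0) R0=(0,0,0)
Op 2: inc R0 by 5 -> R0=(5,0,0) value=5
Op 3: inc R1 by 1 -> R1=(0,1,0) value=1
Op 4: inc R1 by 5 -> R1=(0,6,0) value=6
Op 5: inc R2 by 3 -> R2=(0,0,3) value=3
Op 6: inc R1 by 2 -> R1=(0,8,0) value=8
Op 7: merge R2<->R1 -> R2=(0,8,3) R1=(0,8,3)
Op 8: inc R2 by 3 -> R2=(0,8,6) value=14
Op 9: inc R1 by 4 -> R1=(0,12,3) value=15

Answer: 14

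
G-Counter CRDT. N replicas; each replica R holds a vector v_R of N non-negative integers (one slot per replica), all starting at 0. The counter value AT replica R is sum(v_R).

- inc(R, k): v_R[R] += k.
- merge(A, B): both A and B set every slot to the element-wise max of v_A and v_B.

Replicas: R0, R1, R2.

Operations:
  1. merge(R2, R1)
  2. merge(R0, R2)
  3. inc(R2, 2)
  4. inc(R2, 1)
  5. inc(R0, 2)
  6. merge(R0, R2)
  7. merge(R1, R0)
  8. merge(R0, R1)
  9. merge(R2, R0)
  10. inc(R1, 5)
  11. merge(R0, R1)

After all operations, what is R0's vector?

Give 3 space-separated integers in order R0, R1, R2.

Op 1: merge R2<->R1 -> R2=(0,0,0) R1=(0,0,0)
Op 2: merge R0<->R2 -> R0=(0,0,0) R2=(0,0,0)
Op 3: inc R2 by 2 -> R2=(0,0,2) value=2
Op 4: inc R2 by 1 -> R2=(0,0,3) value=3
Op 5: inc R0 by 2 -> R0=(2,0,0) value=2
Op 6: merge R0<->R2 -> R0=(2,0,3) R2=(2,0,3)
Op 7: merge R1<->R0 -> R1=(2,0,3) R0=(2,0,3)
Op 8: merge R0<->R1 -> R0=(2,0,3) R1=(2,0,3)
Op 9: merge R2<->R0 -> R2=(2,0,3) R0=(2,0,3)
Op 10: inc R1 by 5 -> R1=(2,5,3) value=10
Op 11: merge R0<->R1 -> R0=(2,5,3) R1=(2,5,3)

Answer: 2 5 3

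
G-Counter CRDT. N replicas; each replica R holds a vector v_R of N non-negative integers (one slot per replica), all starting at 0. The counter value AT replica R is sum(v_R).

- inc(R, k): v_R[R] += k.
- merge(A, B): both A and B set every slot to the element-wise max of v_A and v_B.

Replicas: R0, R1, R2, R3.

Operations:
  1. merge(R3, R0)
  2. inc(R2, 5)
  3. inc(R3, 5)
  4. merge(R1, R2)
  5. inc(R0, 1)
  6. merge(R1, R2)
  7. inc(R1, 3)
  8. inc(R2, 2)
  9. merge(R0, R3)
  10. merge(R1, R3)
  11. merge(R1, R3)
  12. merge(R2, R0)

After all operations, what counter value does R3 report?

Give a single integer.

Answer: 14

Derivation:
Op 1: merge R3<->R0 -> R3=(0,0,0,0) R0=(0,0,0,0)
Op 2: inc R2 by 5 -> R2=(0,0,5,0) value=5
Op 3: inc R3 by 5 -> R3=(0,0,0,5) value=5
Op 4: merge R1<->R2 -> R1=(0,0,5,0) R2=(0,0,5,0)
Op 5: inc R0 by 1 -> R0=(1,0,0,0) value=1
Op 6: merge R1<->R2 -> R1=(0,0,5,0) R2=(0,0,5,0)
Op 7: inc R1 by 3 -> R1=(0,3,5,0) value=8
Op 8: inc R2 by 2 -> R2=(0,0,7,0) value=7
Op 9: merge R0<->R3 -> R0=(1,0,0,5) R3=(1,0,0,5)
Op 10: merge R1<->R3 -> R1=(1,3,5,5) R3=(1,3,5,5)
Op 11: merge R1<->R3 -> R1=(1,3,5,5) R3=(1,3,5,5)
Op 12: merge R2<->R0 -> R2=(1,0,7,5) R0=(1,0,7,5)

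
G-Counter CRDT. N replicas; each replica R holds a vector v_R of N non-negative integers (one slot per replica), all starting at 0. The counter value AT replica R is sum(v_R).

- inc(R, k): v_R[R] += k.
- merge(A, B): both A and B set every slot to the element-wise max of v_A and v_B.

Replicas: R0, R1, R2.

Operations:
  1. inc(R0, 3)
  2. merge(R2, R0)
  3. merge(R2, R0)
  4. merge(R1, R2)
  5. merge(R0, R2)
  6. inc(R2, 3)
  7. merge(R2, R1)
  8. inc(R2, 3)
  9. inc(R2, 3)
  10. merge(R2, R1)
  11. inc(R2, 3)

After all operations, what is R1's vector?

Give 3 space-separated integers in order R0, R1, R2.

Answer: 3 0 9

Derivation:
Op 1: inc R0 by 3 -> R0=(3,0,0) value=3
Op 2: merge R2<->R0 -> R2=(3,0,0) R0=(3,0,0)
Op 3: merge R2<->R0 -> R2=(3,0,0) R0=(3,0,0)
Op 4: merge R1<->R2 -> R1=(3,0,0) R2=(3,0,0)
Op 5: merge R0<->R2 -> R0=(3,0,0) R2=(3,0,0)
Op 6: inc R2 by 3 -> R2=(3,0,3) value=6
Op 7: merge R2<->R1 -> R2=(3,0,3) R1=(3,0,3)
Op 8: inc R2 by 3 -> R2=(3,0,6) value=9
Op 9: inc R2 by 3 -> R2=(3,0,9) value=12
Op 10: merge R2<->R1 -> R2=(3,0,9) R1=(3,0,9)
Op 11: inc R2 by 3 -> R2=(3,0,12) value=15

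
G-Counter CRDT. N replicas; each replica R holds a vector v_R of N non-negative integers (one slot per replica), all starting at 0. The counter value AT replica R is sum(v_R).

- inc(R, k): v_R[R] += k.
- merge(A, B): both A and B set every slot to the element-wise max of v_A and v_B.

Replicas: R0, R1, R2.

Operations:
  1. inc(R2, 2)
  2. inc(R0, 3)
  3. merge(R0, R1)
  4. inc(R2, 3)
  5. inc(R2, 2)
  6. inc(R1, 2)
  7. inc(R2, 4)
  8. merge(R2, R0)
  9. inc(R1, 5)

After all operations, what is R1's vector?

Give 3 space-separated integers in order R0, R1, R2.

Answer: 3 7 0

Derivation:
Op 1: inc R2 by 2 -> R2=(0,0,2) value=2
Op 2: inc R0 by 3 -> R0=(3,0,0) value=3
Op 3: merge R0<->R1 -> R0=(3,0,0) R1=(3,0,0)
Op 4: inc R2 by 3 -> R2=(0,0,5) value=5
Op 5: inc R2 by 2 -> R2=(0,0,7) value=7
Op 6: inc R1 by 2 -> R1=(3,2,0) value=5
Op 7: inc R2 by 4 -> R2=(0,0,11) value=11
Op 8: merge R2<->R0 -> R2=(3,0,11) R0=(3,0,11)
Op 9: inc R1 by 5 -> R1=(3,7,0) value=10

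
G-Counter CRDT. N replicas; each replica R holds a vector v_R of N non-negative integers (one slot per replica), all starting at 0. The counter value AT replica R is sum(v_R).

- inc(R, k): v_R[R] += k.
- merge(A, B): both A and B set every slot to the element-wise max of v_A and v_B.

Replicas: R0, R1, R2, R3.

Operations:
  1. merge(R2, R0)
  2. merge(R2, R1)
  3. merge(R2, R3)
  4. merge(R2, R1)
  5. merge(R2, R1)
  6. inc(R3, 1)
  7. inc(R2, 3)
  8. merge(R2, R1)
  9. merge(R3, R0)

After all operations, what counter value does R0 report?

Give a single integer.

Answer: 1

Derivation:
Op 1: merge R2<->R0 -> R2=(0,0,0,0) R0=(0,0,0,0)
Op 2: merge R2<->R1 -> R2=(0,0,0,0) R1=(0,0,0,0)
Op 3: merge R2<->R3 -> R2=(0,0,0,0) R3=(0,0,0,0)
Op 4: merge R2<->R1 -> R2=(0,0,0,0) R1=(0,0,0,0)
Op 5: merge R2<->R1 -> R2=(0,0,0,0) R1=(0,0,0,0)
Op 6: inc R3 by 1 -> R3=(0,0,0,1) value=1
Op 7: inc R2 by 3 -> R2=(0,0,3,0) value=3
Op 8: merge R2<->R1 -> R2=(0,0,3,0) R1=(0,0,3,0)
Op 9: merge R3<->R0 -> R3=(0,0,0,1) R0=(0,0,0,1)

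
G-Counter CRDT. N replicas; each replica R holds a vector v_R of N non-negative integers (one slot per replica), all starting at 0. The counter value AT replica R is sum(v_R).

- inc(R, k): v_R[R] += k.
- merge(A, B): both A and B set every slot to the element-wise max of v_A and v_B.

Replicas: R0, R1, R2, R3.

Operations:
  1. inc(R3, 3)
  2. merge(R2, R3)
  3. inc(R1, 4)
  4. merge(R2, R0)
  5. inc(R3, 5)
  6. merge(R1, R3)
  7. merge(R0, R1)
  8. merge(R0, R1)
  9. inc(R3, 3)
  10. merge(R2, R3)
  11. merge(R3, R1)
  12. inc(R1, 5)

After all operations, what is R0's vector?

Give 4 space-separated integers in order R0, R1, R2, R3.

Op 1: inc R3 by 3 -> R3=(0,0,0,3) value=3
Op 2: merge R2<->R3 -> R2=(0,0,0,3) R3=(0,0,0,3)
Op 3: inc R1 by 4 -> R1=(0,4,0,0) value=4
Op 4: merge R2<->R0 -> R2=(0,0,0,3) R0=(0,0,0,3)
Op 5: inc R3 by 5 -> R3=(0,0,0,8) value=8
Op 6: merge R1<->R3 -> R1=(0,4,0,8) R3=(0,4,0,8)
Op 7: merge R0<->R1 -> R0=(0,4,0,8) R1=(0,4,0,8)
Op 8: merge R0<->R1 -> R0=(0,4,0,8) R1=(0,4,0,8)
Op 9: inc R3 by 3 -> R3=(0,4,0,11) value=15
Op 10: merge R2<->R3 -> R2=(0,4,0,11) R3=(0,4,0,11)
Op 11: merge R3<->R1 -> R3=(0,4,0,11) R1=(0,4,0,11)
Op 12: inc R1 by 5 -> R1=(0,9,0,11) value=20

Answer: 0 4 0 8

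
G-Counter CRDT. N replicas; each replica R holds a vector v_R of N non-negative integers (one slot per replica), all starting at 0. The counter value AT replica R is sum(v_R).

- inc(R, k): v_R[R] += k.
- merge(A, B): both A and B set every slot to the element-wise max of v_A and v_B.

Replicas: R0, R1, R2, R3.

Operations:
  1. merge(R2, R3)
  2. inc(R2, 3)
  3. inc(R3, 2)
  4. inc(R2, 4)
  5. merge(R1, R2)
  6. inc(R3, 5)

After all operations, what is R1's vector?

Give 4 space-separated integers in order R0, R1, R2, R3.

Op 1: merge R2<->R3 -> R2=(0,0,0,0) R3=(0,0,0,0)
Op 2: inc R2 by 3 -> R2=(0,0,3,0) value=3
Op 3: inc R3 by 2 -> R3=(0,0,0,2) value=2
Op 4: inc R2 by 4 -> R2=(0,0,7,0) value=7
Op 5: merge R1<->R2 -> R1=(0,0,7,0) R2=(0,0,7,0)
Op 6: inc R3 by 5 -> R3=(0,0,0,7) value=7

Answer: 0 0 7 0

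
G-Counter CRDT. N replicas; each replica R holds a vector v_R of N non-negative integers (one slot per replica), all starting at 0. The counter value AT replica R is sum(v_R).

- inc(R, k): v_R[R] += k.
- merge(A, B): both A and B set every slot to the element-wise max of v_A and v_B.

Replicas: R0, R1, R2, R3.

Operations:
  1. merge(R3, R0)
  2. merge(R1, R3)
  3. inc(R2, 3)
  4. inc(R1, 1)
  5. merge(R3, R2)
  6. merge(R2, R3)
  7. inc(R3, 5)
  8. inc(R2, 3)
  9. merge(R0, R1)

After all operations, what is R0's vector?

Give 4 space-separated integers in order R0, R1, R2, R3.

Answer: 0 1 0 0

Derivation:
Op 1: merge R3<->R0 -> R3=(0,0,0,0) R0=(0,0,0,0)
Op 2: merge R1<->R3 -> R1=(0,0,0,0) R3=(0,0,0,0)
Op 3: inc R2 by 3 -> R2=(0,0,3,0) value=3
Op 4: inc R1 by 1 -> R1=(0,1,0,0) value=1
Op 5: merge R3<->R2 -> R3=(0,0,3,0) R2=(0,0,3,0)
Op 6: merge R2<->R3 -> R2=(0,0,3,0) R3=(0,0,3,0)
Op 7: inc R3 by 5 -> R3=(0,0,3,5) value=8
Op 8: inc R2 by 3 -> R2=(0,0,6,0) value=6
Op 9: merge R0<->R1 -> R0=(0,1,0,0) R1=(0,1,0,0)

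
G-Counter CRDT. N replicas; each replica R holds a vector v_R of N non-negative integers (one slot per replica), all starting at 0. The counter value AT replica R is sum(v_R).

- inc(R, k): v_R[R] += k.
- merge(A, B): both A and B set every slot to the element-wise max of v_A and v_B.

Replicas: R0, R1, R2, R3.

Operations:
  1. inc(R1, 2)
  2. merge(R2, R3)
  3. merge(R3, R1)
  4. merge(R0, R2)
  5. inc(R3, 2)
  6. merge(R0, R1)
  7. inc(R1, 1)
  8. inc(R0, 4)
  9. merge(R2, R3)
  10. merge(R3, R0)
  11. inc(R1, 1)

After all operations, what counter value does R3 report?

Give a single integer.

Answer: 8

Derivation:
Op 1: inc R1 by 2 -> R1=(0,2,0,0) value=2
Op 2: merge R2<->R3 -> R2=(0,0,0,0) R3=(0,0,0,0)
Op 3: merge R3<->R1 -> R3=(0,2,0,0) R1=(0,2,0,0)
Op 4: merge R0<->R2 -> R0=(0,0,0,0) R2=(0,0,0,0)
Op 5: inc R3 by 2 -> R3=(0,2,0,2) value=4
Op 6: merge R0<->R1 -> R0=(0,2,0,0) R1=(0,2,0,0)
Op 7: inc R1 by 1 -> R1=(0,3,0,0) value=3
Op 8: inc R0 by 4 -> R0=(4,2,0,0) value=6
Op 9: merge R2<->R3 -> R2=(0,2,0,2) R3=(0,2,0,2)
Op 10: merge R3<->R0 -> R3=(4,2,0,2) R0=(4,2,0,2)
Op 11: inc R1 by 1 -> R1=(0,4,0,0) value=4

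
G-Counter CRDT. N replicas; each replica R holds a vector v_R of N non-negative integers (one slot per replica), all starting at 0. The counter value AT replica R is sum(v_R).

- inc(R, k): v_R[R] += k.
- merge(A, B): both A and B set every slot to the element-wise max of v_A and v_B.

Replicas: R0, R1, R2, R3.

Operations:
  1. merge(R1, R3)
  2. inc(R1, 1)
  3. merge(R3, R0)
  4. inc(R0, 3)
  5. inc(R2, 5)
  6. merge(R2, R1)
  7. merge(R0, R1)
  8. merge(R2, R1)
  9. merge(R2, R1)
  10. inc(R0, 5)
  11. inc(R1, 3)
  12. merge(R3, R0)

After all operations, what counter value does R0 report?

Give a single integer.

Op 1: merge R1<->R3 -> R1=(0,0,0,0) R3=(0,0,0,0)
Op 2: inc R1 by 1 -> R1=(0,1,0,0) value=1
Op 3: merge R3<->R0 -> R3=(0,0,0,0) R0=(0,0,0,0)
Op 4: inc R0 by 3 -> R0=(3,0,0,0) value=3
Op 5: inc R2 by 5 -> R2=(0,0,5,0) value=5
Op 6: merge R2<->R1 -> R2=(0,1,5,0) R1=(0,1,5,0)
Op 7: merge R0<->R1 -> R0=(3,1,5,0) R1=(3,1,5,0)
Op 8: merge R2<->R1 -> R2=(3,1,5,0) R1=(3,1,5,0)
Op 9: merge R2<->R1 -> R2=(3,1,5,0) R1=(3,1,5,0)
Op 10: inc R0 by 5 -> R0=(8,1,5,0) value=14
Op 11: inc R1 by 3 -> R1=(3,4,5,0) value=12
Op 12: merge R3<->R0 -> R3=(8,1,5,0) R0=(8,1,5,0)

Answer: 14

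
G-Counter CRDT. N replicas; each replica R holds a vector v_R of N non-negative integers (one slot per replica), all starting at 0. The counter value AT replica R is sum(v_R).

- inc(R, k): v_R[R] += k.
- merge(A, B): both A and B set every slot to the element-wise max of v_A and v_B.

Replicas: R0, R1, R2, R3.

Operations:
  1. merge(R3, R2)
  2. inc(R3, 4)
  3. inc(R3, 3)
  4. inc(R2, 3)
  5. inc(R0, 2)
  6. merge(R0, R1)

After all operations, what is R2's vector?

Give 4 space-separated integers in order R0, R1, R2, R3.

Op 1: merge R3<->R2 -> R3=(0,0,0,0) R2=(0,0,0,0)
Op 2: inc R3 by 4 -> R3=(0,0,0,4) value=4
Op 3: inc R3 by 3 -> R3=(0,0,0,7) value=7
Op 4: inc R2 by 3 -> R2=(0,0,3,0) value=3
Op 5: inc R0 by 2 -> R0=(2,0,0,0) value=2
Op 6: merge R0<->R1 -> R0=(2,0,0,0) R1=(2,0,0,0)

Answer: 0 0 3 0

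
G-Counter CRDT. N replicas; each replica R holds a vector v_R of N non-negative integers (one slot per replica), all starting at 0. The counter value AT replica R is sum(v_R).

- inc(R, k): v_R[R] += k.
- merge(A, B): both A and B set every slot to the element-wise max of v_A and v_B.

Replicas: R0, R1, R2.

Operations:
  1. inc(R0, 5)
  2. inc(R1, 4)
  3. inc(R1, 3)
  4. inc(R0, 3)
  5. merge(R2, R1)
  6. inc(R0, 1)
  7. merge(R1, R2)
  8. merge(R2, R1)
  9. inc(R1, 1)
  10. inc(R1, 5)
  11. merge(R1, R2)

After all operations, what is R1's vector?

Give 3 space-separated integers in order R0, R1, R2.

Answer: 0 13 0

Derivation:
Op 1: inc R0 by 5 -> R0=(5,0,0) value=5
Op 2: inc R1 by 4 -> R1=(0,4,0) value=4
Op 3: inc R1 by 3 -> R1=(0,7,0) value=7
Op 4: inc R0 by 3 -> R0=(8,0,0) value=8
Op 5: merge R2<->R1 -> R2=(0,7,0) R1=(0,7,0)
Op 6: inc R0 by 1 -> R0=(9,0,0) value=9
Op 7: merge R1<->R2 -> R1=(0,7,0) R2=(0,7,0)
Op 8: merge R2<->R1 -> R2=(0,7,0) R1=(0,7,0)
Op 9: inc R1 by 1 -> R1=(0,8,0) value=8
Op 10: inc R1 by 5 -> R1=(0,13,0) value=13
Op 11: merge R1<->R2 -> R1=(0,13,0) R2=(0,13,0)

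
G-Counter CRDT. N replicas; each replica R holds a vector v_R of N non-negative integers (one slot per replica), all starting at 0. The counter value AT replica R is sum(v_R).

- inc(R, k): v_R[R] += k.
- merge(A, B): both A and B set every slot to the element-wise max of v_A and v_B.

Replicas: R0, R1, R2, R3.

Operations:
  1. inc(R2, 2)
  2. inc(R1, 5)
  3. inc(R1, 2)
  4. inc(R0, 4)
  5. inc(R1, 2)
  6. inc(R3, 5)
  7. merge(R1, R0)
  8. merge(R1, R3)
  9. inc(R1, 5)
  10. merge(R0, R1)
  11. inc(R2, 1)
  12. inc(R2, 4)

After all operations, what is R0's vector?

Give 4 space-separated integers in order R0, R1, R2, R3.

Answer: 4 14 0 5

Derivation:
Op 1: inc R2 by 2 -> R2=(0,0,2,0) value=2
Op 2: inc R1 by 5 -> R1=(0,5,0,0) value=5
Op 3: inc R1 by 2 -> R1=(0,7,0,0) value=7
Op 4: inc R0 by 4 -> R0=(4,0,0,0) value=4
Op 5: inc R1 by 2 -> R1=(0,9,0,0) value=9
Op 6: inc R3 by 5 -> R3=(0,0,0,5) value=5
Op 7: merge R1<->R0 -> R1=(4,9,0,0) R0=(4,9,0,0)
Op 8: merge R1<->R3 -> R1=(4,9,0,5) R3=(4,9,0,5)
Op 9: inc R1 by 5 -> R1=(4,14,0,5) value=23
Op 10: merge R0<->R1 -> R0=(4,14,0,5) R1=(4,14,0,5)
Op 11: inc R2 by 1 -> R2=(0,0,3,0) value=3
Op 12: inc R2 by 4 -> R2=(0,0,7,0) value=7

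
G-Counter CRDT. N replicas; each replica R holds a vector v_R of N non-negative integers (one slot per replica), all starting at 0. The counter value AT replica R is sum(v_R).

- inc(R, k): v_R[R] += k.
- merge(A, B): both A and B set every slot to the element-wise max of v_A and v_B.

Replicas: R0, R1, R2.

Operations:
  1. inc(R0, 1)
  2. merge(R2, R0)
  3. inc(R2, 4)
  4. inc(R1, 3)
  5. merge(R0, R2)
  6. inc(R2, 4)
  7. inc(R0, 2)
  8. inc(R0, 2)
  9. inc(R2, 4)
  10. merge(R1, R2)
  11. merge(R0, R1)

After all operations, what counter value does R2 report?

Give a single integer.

Answer: 16

Derivation:
Op 1: inc R0 by 1 -> R0=(1,0,0) value=1
Op 2: merge R2<->R0 -> R2=(1,0,0) R0=(1,0,0)
Op 3: inc R2 by 4 -> R2=(1,0,4) value=5
Op 4: inc R1 by 3 -> R1=(0,3,0) value=3
Op 5: merge R0<->R2 -> R0=(1,0,4) R2=(1,0,4)
Op 6: inc R2 by 4 -> R2=(1,0,8) value=9
Op 7: inc R0 by 2 -> R0=(3,0,4) value=7
Op 8: inc R0 by 2 -> R0=(5,0,4) value=9
Op 9: inc R2 by 4 -> R2=(1,0,12) value=13
Op 10: merge R1<->R2 -> R1=(1,3,12) R2=(1,3,12)
Op 11: merge R0<->R1 -> R0=(5,3,12) R1=(5,3,12)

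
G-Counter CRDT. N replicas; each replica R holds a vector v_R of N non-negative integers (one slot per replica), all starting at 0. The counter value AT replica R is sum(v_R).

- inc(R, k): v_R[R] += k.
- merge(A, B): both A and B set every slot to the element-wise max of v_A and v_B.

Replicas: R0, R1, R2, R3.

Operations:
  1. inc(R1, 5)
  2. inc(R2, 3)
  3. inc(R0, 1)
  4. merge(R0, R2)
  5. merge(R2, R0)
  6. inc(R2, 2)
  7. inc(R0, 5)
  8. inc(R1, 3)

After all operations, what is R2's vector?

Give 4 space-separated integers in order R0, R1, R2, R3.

Op 1: inc R1 by 5 -> R1=(0,5,0,0) value=5
Op 2: inc R2 by 3 -> R2=(0,0,3,0) value=3
Op 3: inc R0 by 1 -> R0=(1,0,0,0) value=1
Op 4: merge R0<->R2 -> R0=(1,0,3,0) R2=(1,0,3,0)
Op 5: merge R2<->R0 -> R2=(1,0,3,0) R0=(1,0,3,0)
Op 6: inc R2 by 2 -> R2=(1,0,5,0) value=6
Op 7: inc R0 by 5 -> R0=(6,0,3,0) value=9
Op 8: inc R1 by 3 -> R1=(0,8,0,0) value=8

Answer: 1 0 5 0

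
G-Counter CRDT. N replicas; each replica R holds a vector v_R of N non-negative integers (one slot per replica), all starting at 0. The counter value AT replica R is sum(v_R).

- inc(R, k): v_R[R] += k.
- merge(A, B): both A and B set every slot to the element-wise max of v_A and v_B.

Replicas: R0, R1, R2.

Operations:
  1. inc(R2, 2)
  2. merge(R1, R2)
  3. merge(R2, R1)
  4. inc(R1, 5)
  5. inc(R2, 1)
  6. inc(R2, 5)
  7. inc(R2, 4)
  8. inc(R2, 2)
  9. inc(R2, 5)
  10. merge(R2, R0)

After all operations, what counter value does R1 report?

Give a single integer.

Op 1: inc R2 by 2 -> R2=(0,0,2) value=2
Op 2: merge R1<->R2 -> R1=(0,0,2) R2=(0,0,2)
Op 3: merge R2<->R1 -> R2=(0,0,2) R1=(0,0,2)
Op 4: inc R1 by 5 -> R1=(0,5,2) value=7
Op 5: inc R2 by 1 -> R2=(0,0,3) value=3
Op 6: inc R2 by 5 -> R2=(0,0,8) value=8
Op 7: inc R2 by 4 -> R2=(0,0,12) value=12
Op 8: inc R2 by 2 -> R2=(0,0,14) value=14
Op 9: inc R2 by 5 -> R2=(0,0,19) value=19
Op 10: merge R2<->R0 -> R2=(0,0,19) R0=(0,0,19)

Answer: 7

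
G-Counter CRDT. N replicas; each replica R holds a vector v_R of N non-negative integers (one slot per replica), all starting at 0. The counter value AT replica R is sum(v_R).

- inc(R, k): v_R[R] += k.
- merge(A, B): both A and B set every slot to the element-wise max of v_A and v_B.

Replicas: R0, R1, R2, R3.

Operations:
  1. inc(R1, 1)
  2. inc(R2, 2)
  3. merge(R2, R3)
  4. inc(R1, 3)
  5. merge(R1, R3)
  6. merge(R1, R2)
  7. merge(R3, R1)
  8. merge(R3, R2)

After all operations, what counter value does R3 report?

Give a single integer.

Op 1: inc R1 by 1 -> R1=(0,1,0,0) value=1
Op 2: inc R2 by 2 -> R2=(0,0,2,0) value=2
Op 3: merge R2<->R3 -> R2=(0,0,2,0) R3=(0,0,2,0)
Op 4: inc R1 by 3 -> R1=(0,4,0,0) value=4
Op 5: merge R1<->R3 -> R1=(0,4,2,0) R3=(0,4,2,0)
Op 6: merge R1<->R2 -> R1=(0,4,2,0) R2=(0,4,2,0)
Op 7: merge R3<->R1 -> R3=(0,4,2,0) R1=(0,4,2,0)
Op 8: merge R3<->R2 -> R3=(0,4,2,0) R2=(0,4,2,0)

Answer: 6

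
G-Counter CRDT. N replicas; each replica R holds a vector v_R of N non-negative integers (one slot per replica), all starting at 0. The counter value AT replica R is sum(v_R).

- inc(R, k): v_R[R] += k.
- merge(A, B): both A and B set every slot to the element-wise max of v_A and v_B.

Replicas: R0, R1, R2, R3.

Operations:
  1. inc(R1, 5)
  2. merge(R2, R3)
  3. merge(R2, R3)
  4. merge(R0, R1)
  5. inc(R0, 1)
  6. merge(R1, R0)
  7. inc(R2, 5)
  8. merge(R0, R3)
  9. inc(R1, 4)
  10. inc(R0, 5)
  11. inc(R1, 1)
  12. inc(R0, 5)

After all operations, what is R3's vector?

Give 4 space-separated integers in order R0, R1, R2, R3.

Op 1: inc R1 by 5 -> R1=(0,5,0,0) value=5
Op 2: merge R2<->R3 -> R2=(0,0,0,0) R3=(0,0,0,0)
Op 3: merge R2<->R3 -> R2=(0,0,0,0) R3=(0,0,0,0)
Op 4: merge R0<->R1 -> R0=(0,5,0,0) R1=(0,5,0,0)
Op 5: inc R0 by 1 -> R0=(1,5,0,0) value=6
Op 6: merge R1<->R0 -> R1=(1,5,0,0) R0=(1,5,0,0)
Op 7: inc R2 by 5 -> R2=(0,0,5,0) value=5
Op 8: merge R0<->R3 -> R0=(1,5,0,0) R3=(1,5,0,0)
Op 9: inc R1 by 4 -> R1=(1,9,0,0) value=10
Op 10: inc R0 by 5 -> R0=(6,5,0,0) value=11
Op 11: inc R1 by 1 -> R1=(1,10,0,0) value=11
Op 12: inc R0 by 5 -> R0=(11,5,0,0) value=16

Answer: 1 5 0 0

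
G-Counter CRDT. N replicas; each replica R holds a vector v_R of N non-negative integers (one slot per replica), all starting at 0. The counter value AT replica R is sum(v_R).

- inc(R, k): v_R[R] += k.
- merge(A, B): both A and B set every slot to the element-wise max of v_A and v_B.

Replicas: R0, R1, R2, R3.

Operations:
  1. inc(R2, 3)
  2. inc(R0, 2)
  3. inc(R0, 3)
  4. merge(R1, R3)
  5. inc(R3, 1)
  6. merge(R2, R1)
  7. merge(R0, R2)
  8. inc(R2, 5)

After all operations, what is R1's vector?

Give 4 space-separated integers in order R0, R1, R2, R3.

Op 1: inc R2 by 3 -> R2=(0,0,3,0) value=3
Op 2: inc R0 by 2 -> R0=(2,0,0,0) value=2
Op 3: inc R0 by 3 -> R0=(5,0,0,0) value=5
Op 4: merge R1<->R3 -> R1=(0,0,0,0) R3=(0,0,0,0)
Op 5: inc R3 by 1 -> R3=(0,0,0,1) value=1
Op 6: merge R2<->R1 -> R2=(0,0,3,0) R1=(0,0,3,0)
Op 7: merge R0<->R2 -> R0=(5,0,3,0) R2=(5,0,3,0)
Op 8: inc R2 by 5 -> R2=(5,0,8,0) value=13

Answer: 0 0 3 0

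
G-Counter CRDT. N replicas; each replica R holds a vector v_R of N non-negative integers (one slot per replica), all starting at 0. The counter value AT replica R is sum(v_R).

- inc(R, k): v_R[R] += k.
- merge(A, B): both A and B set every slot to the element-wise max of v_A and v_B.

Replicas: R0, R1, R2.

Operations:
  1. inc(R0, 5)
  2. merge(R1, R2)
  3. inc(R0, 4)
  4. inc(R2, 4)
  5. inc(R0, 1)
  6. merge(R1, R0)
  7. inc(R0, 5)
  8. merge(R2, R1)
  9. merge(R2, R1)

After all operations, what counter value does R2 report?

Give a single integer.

Answer: 14

Derivation:
Op 1: inc R0 by 5 -> R0=(5,0,0) value=5
Op 2: merge R1<->R2 -> R1=(0,0,0) R2=(0,0,0)
Op 3: inc R0 by 4 -> R0=(9,0,0) value=9
Op 4: inc R2 by 4 -> R2=(0,0,4) value=4
Op 5: inc R0 by 1 -> R0=(10,0,0) value=10
Op 6: merge R1<->R0 -> R1=(10,0,0) R0=(10,0,0)
Op 7: inc R0 by 5 -> R0=(15,0,0) value=15
Op 8: merge R2<->R1 -> R2=(10,0,4) R1=(10,0,4)
Op 9: merge R2<->R1 -> R2=(10,0,4) R1=(10,0,4)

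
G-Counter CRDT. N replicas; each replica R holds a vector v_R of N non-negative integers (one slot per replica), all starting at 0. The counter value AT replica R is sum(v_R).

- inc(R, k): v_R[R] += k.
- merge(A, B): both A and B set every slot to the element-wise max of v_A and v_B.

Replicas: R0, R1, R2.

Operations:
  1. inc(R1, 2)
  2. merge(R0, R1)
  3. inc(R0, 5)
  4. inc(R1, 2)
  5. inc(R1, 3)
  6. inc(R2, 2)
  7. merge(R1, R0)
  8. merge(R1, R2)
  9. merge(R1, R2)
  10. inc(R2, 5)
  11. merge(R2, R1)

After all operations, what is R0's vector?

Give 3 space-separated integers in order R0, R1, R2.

Op 1: inc R1 by 2 -> R1=(0,2,0) value=2
Op 2: merge R0<->R1 -> R0=(0,2,0) R1=(0,2,0)
Op 3: inc R0 by 5 -> R0=(5,2,0) value=7
Op 4: inc R1 by 2 -> R1=(0,4,0) value=4
Op 5: inc R1 by 3 -> R1=(0,7,0) value=7
Op 6: inc R2 by 2 -> R2=(0,0,2) value=2
Op 7: merge R1<->R0 -> R1=(5,7,0) R0=(5,7,0)
Op 8: merge R1<->R2 -> R1=(5,7,2) R2=(5,7,2)
Op 9: merge R1<->R2 -> R1=(5,7,2) R2=(5,7,2)
Op 10: inc R2 by 5 -> R2=(5,7,7) value=19
Op 11: merge R2<->R1 -> R2=(5,7,7) R1=(5,7,7)

Answer: 5 7 0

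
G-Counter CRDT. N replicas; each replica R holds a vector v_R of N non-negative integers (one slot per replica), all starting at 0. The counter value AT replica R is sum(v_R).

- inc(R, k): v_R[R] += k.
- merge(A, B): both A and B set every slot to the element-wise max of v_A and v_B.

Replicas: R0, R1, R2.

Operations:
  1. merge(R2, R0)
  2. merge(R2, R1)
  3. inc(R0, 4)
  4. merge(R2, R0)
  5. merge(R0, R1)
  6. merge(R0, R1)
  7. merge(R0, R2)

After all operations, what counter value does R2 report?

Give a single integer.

Answer: 4

Derivation:
Op 1: merge R2<->R0 -> R2=(0,0,0) R0=(0,0,0)
Op 2: merge R2<->R1 -> R2=(0,0,0) R1=(0,0,0)
Op 3: inc R0 by 4 -> R0=(4,0,0) value=4
Op 4: merge R2<->R0 -> R2=(4,0,0) R0=(4,0,0)
Op 5: merge R0<->R1 -> R0=(4,0,0) R1=(4,0,0)
Op 6: merge R0<->R1 -> R0=(4,0,0) R1=(4,0,0)
Op 7: merge R0<->R2 -> R0=(4,0,0) R2=(4,0,0)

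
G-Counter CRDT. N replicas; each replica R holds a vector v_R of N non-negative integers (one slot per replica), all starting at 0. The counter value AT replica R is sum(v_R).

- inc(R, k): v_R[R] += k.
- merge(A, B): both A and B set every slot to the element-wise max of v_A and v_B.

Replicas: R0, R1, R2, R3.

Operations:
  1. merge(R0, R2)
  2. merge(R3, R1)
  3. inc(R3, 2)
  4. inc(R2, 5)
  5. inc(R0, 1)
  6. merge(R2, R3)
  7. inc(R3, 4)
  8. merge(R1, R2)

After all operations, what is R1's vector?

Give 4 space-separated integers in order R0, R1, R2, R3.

Op 1: merge R0<->R2 -> R0=(0,0,0,0) R2=(0,0,0,0)
Op 2: merge R3<->R1 -> R3=(0,0,0,0) R1=(0,0,0,0)
Op 3: inc R3 by 2 -> R3=(0,0,0,2) value=2
Op 4: inc R2 by 5 -> R2=(0,0,5,0) value=5
Op 5: inc R0 by 1 -> R0=(1,0,0,0) value=1
Op 6: merge R2<->R3 -> R2=(0,0,5,2) R3=(0,0,5,2)
Op 7: inc R3 by 4 -> R3=(0,0,5,6) value=11
Op 8: merge R1<->R2 -> R1=(0,0,5,2) R2=(0,0,5,2)

Answer: 0 0 5 2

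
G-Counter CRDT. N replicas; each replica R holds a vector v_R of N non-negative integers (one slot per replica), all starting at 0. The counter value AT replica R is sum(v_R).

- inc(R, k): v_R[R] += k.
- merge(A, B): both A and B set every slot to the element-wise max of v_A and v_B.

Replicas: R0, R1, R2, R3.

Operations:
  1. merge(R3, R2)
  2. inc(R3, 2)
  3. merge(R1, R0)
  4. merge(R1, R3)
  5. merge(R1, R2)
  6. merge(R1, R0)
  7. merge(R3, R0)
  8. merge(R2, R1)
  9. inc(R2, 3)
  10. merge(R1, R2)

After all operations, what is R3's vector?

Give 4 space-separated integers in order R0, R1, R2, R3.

Op 1: merge R3<->R2 -> R3=(0,0,0,0) R2=(0,0,0,0)
Op 2: inc R3 by 2 -> R3=(0,0,0,2) value=2
Op 3: merge R1<->R0 -> R1=(0,0,0,0) R0=(0,0,0,0)
Op 4: merge R1<->R3 -> R1=(0,0,0,2) R3=(0,0,0,2)
Op 5: merge R1<->R2 -> R1=(0,0,0,2) R2=(0,0,0,2)
Op 6: merge R1<->R0 -> R1=(0,0,0,2) R0=(0,0,0,2)
Op 7: merge R3<->R0 -> R3=(0,0,0,2) R0=(0,0,0,2)
Op 8: merge R2<->R1 -> R2=(0,0,0,2) R1=(0,0,0,2)
Op 9: inc R2 by 3 -> R2=(0,0,3,2) value=5
Op 10: merge R1<->R2 -> R1=(0,0,3,2) R2=(0,0,3,2)

Answer: 0 0 0 2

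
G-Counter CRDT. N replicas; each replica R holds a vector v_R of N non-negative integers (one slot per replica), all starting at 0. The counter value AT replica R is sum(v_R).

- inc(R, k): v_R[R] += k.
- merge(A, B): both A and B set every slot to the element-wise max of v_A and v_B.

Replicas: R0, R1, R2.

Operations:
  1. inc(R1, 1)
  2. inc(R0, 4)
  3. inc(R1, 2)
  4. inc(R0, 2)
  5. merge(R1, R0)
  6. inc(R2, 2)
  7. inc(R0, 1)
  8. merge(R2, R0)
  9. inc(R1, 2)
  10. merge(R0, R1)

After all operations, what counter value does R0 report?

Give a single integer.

Answer: 14

Derivation:
Op 1: inc R1 by 1 -> R1=(0,1,0) value=1
Op 2: inc R0 by 4 -> R0=(4,0,0) value=4
Op 3: inc R1 by 2 -> R1=(0,3,0) value=3
Op 4: inc R0 by 2 -> R0=(6,0,0) value=6
Op 5: merge R1<->R0 -> R1=(6,3,0) R0=(6,3,0)
Op 6: inc R2 by 2 -> R2=(0,0,2) value=2
Op 7: inc R0 by 1 -> R0=(7,3,0) value=10
Op 8: merge R2<->R0 -> R2=(7,3,2) R0=(7,3,2)
Op 9: inc R1 by 2 -> R1=(6,5,0) value=11
Op 10: merge R0<->R1 -> R0=(7,5,2) R1=(7,5,2)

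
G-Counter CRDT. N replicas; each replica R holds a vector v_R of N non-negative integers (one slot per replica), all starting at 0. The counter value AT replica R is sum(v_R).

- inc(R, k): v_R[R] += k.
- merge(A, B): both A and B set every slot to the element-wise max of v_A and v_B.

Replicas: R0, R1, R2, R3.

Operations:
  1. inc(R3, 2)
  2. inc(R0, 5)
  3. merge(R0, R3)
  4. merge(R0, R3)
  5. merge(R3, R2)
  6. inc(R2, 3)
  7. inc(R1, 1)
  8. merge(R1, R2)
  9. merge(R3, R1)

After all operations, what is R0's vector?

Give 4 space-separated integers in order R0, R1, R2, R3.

Op 1: inc R3 by 2 -> R3=(0,0,0,2) value=2
Op 2: inc R0 by 5 -> R0=(5,0,0,0) value=5
Op 3: merge R0<->R3 -> R0=(5,0,0,2) R3=(5,0,0,2)
Op 4: merge R0<->R3 -> R0=(5,0,0,2) R3=(5,0,0,2)
Op 5: merge R3<->R2 -> R3=(5,0,0,2) R2=(5,0,0,2)
Op 6: inc R2 by 3 -> R2=(5,0,3,2) value=10
Op 7: inc R1 by 1 -> R1=(0,1,0,0) value=1
Op 8: merge R1<->R2 -> R1=(5,1,3,2) R2=(5,1,3,2)
Op 9: merge R3<->R1 -> R3=(5,1,3,2) R1=(5,1,3,2)

Answer: 5 0 0 2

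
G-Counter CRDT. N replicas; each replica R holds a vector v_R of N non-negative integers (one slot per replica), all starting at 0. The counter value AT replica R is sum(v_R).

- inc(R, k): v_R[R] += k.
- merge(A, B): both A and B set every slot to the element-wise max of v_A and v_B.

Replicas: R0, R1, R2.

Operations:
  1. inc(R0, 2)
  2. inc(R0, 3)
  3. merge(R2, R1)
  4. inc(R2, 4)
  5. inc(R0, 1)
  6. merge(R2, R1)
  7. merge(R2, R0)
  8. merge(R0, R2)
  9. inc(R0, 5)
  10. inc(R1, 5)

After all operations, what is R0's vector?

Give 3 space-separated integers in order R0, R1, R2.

Answer: 11 0 4

Derivation:
Op 1: inc R0 by 2 -> R0=(2,0,0) value=2
Op 2: inc R0 by 3 -> R0=(5,0,0) value=5
Op 3: merge R2<->R1 -> R2=(0,0,0) R1=(0,0,0)
Op 4: inc R2 by 4 -> R2=(0,0,4) value=4
Op 5: inc R0 by 1 -> R0=(6,0,0) value=6
Op 6: merge R2<->R1 -> R2=(0,0,4) R1=(0,0,4)
Op 7: merge R2<->R0 -> R2=(6,0,4) R0=(6,0,4)
Op 8: merge R0<->R2 -> R0=(6,0,4) R2=(6,0,4)
Op 9: inc R0 by 5 -> R0=(11,0,4) value=15
Op 10: inc R1 by 5 -> R1=(0,5,4) value=9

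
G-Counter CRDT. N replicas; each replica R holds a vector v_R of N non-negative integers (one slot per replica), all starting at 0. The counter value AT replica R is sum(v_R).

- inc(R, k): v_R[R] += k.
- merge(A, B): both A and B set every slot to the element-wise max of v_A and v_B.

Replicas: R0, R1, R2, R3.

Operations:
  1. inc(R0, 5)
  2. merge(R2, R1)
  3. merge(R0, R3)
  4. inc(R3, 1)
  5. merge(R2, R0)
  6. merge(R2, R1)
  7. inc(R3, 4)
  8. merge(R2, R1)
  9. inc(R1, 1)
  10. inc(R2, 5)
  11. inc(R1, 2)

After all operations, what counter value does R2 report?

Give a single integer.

Answer: 10

Derivation:
Op 1: inc R0 by 5 -> R0=(5,0,0,0) value=5
Op 2: merge R2<->R1 -> R2=(0,0,0,0) R1=(0,0,0,0)
Op 3: merge R0<->R3 -> R0=(5,0,0,0) R3=(5,0,0,0)
Op 4: inc R3 by 1 -> R3=(5,0,0,1) value=6
Op 5: merge R2<->R0 -> R2=(5,0,0,0) R0=(5,0,0,0)
Op 6: merge R2<->R1 -> R2=(5,0,0,0) R1=(5,0,0,0)
Op 7: inc R3 by 4 -> R3=(5,0,0,5) value=10
Op 8: merge R2<->R1 -> R2=(5,0,0,0) R1=(5,0,0,0)
Op 9: inc R1 by 1 -> R1=(5,1,0,0) value=6
Op 10: inc R2 by 5 -> R2=(5,0,5,0) value=10
Op 11: inc R1 by 2 -> R1=(5,3,0,0) value=8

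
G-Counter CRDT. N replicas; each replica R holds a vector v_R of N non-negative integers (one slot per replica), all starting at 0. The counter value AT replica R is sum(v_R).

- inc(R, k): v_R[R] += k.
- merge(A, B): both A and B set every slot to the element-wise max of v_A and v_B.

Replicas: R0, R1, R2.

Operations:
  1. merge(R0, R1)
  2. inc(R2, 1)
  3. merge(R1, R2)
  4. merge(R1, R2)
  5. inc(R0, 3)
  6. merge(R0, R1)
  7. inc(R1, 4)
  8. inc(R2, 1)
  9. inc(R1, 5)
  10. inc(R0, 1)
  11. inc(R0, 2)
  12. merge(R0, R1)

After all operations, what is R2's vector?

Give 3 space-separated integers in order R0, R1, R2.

Op 1: merge R0<->R1 -> R0=(0,0,0) R1=(0,0,0)
Op 2: inc R2 by 1 -> R2=(0,0,1) value=1
Op 3: merge R1<->R2 -> R1=(0,0,1) R2=(0,0,1)
Op 4: merge R1<->R2 -> R1=(0,0,1) R2=(0,0,1)
Op 5: inc R0 by 3 -> R0=(3,0,0) value=3
Op 6: merge R0<->R1 -> R0=(3,0,1) R1=(3,0,1)
Op 7: inc R1 by 4 -> R1=(3,4,1) value=8
Op 8: inc R2 by 1 -> R2=(0,0,2) value=2
Op 9: inc R1 by 5 -> R1=(3,9,1) value=13
Op 10: inc R0 by 1 -> R0=(4,0,1) value=5
Op 11: inc R0 by 2 -> R0=(6,0,1) value=7
Op 12: merge R0<->R1 -> R0=(6,9,1) R1=(6,9,1)

Answer: 0 0 2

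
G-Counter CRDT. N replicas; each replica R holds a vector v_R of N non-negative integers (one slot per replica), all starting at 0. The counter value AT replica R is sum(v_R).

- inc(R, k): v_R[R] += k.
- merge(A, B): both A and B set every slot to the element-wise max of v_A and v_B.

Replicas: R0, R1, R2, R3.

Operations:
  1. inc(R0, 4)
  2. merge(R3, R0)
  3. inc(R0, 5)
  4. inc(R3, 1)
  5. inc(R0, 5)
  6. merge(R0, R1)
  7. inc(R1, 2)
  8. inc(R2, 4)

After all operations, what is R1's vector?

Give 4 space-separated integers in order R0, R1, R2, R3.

Op 1: inc R0 by 4 -> R0=(4,0,0,0) value=4
Op 2: merge R3<->R0 -> R3=(4,0,0,0) R0=(4,0,0,0)
Op 3: inc R0 by 5 -> R0=(9,0,0,0) value=9
Op 4: inc R3 by 1 -> R3=(4,0,0,1) value=5
Op 5: inc R0 by 5 -> R0=(14,0,0,0) value=14
Op 6: merge R0<->R1 -> R0=(14,0,0,0) R1=(14,0,0,0)
Op 7: inc R1 by 2 -> R1=(14,2,0,0) value=16
Op 8: inc R2 by 4 -> R2=(0,0,4,0) value=4

Answer: 14 2 0 0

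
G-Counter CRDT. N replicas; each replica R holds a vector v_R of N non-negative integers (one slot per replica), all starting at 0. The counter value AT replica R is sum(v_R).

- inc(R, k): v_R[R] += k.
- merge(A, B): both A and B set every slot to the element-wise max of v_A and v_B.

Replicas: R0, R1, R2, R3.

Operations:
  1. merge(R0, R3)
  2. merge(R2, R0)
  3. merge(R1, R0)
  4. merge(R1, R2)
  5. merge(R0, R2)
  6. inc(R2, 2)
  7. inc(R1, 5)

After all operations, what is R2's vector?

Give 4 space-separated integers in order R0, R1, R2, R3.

Answer: 0 0 2 0

Derivation:
Op 1: merge R0<->R3 -> R0=(0,0,0,0) R3=(0,0,0,0)
Op 2: merge R2<->R0 -> R2=(0,0,0,0) R0=(0,0,0,0)
Op 3: merge R1<->R0 -> R1=(0,0,0,0) R0=(0,0,0,0)
Op 4: merge R1<->R2 -> R1=(0,0,0,0) R2=(0,0,0,0)
Op 5: merge R0<->R2 -> R0=(0,0,0,0) R2=(0,0,0,0)
Op 6: inc R2 by 2 -> R2=(0,0,2,0) value=2
Op 7: inc R1 by 5 -> R1=(0,5,0,0) value=5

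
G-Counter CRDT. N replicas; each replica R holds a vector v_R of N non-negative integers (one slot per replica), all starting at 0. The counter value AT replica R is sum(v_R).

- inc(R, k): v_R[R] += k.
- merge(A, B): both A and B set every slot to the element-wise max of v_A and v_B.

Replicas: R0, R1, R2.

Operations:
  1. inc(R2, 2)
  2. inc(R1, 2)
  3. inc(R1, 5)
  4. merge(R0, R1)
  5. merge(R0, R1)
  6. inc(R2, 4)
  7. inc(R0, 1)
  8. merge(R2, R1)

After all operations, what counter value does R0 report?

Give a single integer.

Op 1: inc R2 by 2 -> R2=(0,0,2) value=2
Op 2: inc R1 by 2 -> R1=(0,2,0) value=2
Op 3: inc R1 by 5 -> R1=(0,7,0) value=7
Op 4: merge R0<->R1 -> R0=(0,7,0) R1=(0,7,0)
Op 5: merge R0<->R1 -> R0=(0,7,0) R1=(0,7,0)
Op 6: inc R2 by 4 -> R2=(0,0,6) value=6
Op 7: inc R0 by 1 -> R0=(1,7,0) value=8
Op 8: merge R2<->R1 -> R2=(0,7,6) R1=(0,7,6)

Answer: 8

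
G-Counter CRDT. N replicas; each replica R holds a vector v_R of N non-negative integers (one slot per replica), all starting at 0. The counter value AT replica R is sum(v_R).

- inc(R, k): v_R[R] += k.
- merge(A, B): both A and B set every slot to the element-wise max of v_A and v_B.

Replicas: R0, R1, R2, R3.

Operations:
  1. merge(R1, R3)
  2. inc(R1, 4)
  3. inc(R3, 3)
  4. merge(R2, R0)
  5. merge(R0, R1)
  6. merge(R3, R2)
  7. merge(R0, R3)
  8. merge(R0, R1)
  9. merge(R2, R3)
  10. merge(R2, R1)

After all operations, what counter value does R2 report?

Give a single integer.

Op 1: merge R1<->R3 -> R1=(0,0,0,0) R3=(0,0,0,0)
Op 2: inc R1 by 4 -> R1=(0,4,0,0) value=4
Op 3: inc R3 by 3 -> R3=(0,0,0,3) value=3
Op 4: merge R2<->R0 -> R2=(0,0,0,0) R0=(0,0,0,0)
Op 5: merge R0<->R1 -> R0=(0,4,0,0) R1=(0,4,0,0)
Op 6: merge R3<->R2 -> R3=(0,0,0,3) R2=(0,0,0,3)
Op 7: merge R0<->R3 -> R0=(0,4,0,3) R3=(0,4,0,3)
Op 8: merge R0<->R1 -> R0=(0,4,0,3) R1=(0,4,0,3)
Op 9: merge R2<->R3 -> R2=(0,4,0,3) R3=(0,4,0,3)
Op 10: merge R2<->R1 -> R2=(0,4,0,3) R1=(0,4,0,3)

Answer: 7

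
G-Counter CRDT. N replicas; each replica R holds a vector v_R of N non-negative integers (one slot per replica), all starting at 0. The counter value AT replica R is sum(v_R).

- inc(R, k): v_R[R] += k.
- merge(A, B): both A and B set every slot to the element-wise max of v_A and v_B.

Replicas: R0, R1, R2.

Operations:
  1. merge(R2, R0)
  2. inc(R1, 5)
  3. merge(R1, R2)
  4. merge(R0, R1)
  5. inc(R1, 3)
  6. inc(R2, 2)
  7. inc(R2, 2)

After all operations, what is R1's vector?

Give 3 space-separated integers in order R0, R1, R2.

Answer: 0 8 0

Derivation:
Op 1: merge R2<->R0 -> R2=(0,0,0) R0=(0,0,0)
Op 2: inc R1 by 5 -> R1=(0,5,0) value=5
Op 3: merge R1<->R2 -> R1=(0,5,0) R2=(0,5,0)
Op 4: merge R0<->R1 -> R0=(0,5,0) R1=(0,5,0)
Op 5: inc R1 by 3 -> R1=(0,8,0) value=8
Op 6: inc R2 by 2 -> R2=(0,5,2) value=7
Op 7: inc R2 by 2 -> R2=(0,5,4) value=9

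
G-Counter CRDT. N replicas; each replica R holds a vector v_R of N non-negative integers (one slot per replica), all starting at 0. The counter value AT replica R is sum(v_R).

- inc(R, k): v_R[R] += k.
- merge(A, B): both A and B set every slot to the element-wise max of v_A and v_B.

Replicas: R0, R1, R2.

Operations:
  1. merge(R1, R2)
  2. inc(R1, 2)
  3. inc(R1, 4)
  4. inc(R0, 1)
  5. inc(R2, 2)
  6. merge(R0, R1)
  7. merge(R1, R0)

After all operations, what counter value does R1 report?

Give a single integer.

Op 1: merge R1<->R2 -> R1=(0,0,0) R2=(0,0,0)
Op 2: inc R1 by 2 -> R1=(0,2,0) value=2
Op 3: inc R1 by 4 -> R1=(0,6,0) value=6
Op 4: inc R0 by 1 -> R0=(1,0,0) value=1
Op 5: inc R2 by 2 -> R2=(0,0,2) value=2
Op 6: merge R0<->R1 -> R0=(1,6,0) R1=(1,6,0)
Op 7: merge R1<->R0 -> R1=(1,6,0) R0=(1,6,0)

Answer: 7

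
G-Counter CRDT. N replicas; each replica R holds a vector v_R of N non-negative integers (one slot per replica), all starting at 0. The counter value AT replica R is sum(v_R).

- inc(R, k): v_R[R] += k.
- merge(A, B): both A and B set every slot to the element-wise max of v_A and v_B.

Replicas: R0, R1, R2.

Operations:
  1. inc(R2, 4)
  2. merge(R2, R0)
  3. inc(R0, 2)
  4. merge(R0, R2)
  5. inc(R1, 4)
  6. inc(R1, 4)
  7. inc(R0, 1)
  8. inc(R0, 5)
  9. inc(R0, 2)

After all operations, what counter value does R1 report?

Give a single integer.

Answer: 8

Derivation:
Op 1: inc R2 by 4 -> R2=(0,0,4) value=4
Op 2: merge R2<->R0 -> R2=(0,0,4) R0=(0,0,4)
Op 3: inc R0 by 2 -> R0=(2,0,4) value=6
Op 4: merge R0<->R2 -> R0=(2,0,4) R2=(2,0,4)
Op 5: inc R1 by 4 -> R1=(0,4,0) value=4
Op 6: inc R1 by 4 -> R1=(0,8,0) value=8
Op 7: inc R0 by 1 -> R0=(3,0,4) value=7
Op 8: inc R0 by 5 -> R0=(8,0,4) value=12
Op 9: inc R0 by 2 -> R0=(10,0,4) value=14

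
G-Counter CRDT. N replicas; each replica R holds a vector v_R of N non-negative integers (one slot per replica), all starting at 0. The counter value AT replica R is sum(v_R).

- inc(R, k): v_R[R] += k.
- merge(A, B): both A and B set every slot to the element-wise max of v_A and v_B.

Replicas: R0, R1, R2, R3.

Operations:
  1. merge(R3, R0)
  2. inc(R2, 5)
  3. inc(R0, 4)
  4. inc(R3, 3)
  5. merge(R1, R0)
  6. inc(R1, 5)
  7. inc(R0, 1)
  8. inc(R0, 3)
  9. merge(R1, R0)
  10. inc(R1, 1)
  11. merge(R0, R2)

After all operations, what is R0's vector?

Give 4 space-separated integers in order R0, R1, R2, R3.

Answer: 8 5 5 0

Derivation:
Op 1: merge R3<->R0 -> R3=(0,0,0,0) R0=(0,0,0,0)
Op 2: inc R2 by 5 -> R2=(0,0,5,0) value=5
Op 3: inc R0 by 4 -> R0=(4,0,0,0) value=4
Op 4: inc R3 by 3 -> R3=(0,0,0,3) value=3
Op 5: merge R1<->R0 -> R1=(4,0,0,0) R0=(4,0,0,0)
Op 6: inc R1 by 5 -> R1=(4,5,0,0) value=9
Op 7: inc R0 by 1 -> R0=(5,0,0,0) value=5
Op 8: inc R0 by 3 -> R0=(8,0,0,0) value=8
Op 9: merge R1<->R0 -> R1=(8,5,0,0) R0=(8,5,0,0)
Op 10: inc R1 by 1 -> R1=(8,6,0,0) value=14
Op 11: merge R0<->R2 -> R0=(8,5,5,0) R2=(8,5,5,0)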